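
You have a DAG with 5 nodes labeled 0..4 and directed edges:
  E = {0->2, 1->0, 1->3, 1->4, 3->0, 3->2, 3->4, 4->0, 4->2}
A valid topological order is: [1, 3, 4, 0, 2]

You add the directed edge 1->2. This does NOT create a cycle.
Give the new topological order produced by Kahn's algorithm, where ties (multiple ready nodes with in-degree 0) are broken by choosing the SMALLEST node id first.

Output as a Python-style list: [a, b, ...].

Answer: [1, 3, 4, 0, 2]

Derivation:
Old toposort: [1, 3, 4, 0, 2]
Added edge: 1->2
Position of 1 (0) < position of 2 (4). Old order still valid.
Run Kahn's algorithm (break ties by smallest node id):
  initial in-degrees: [3, 0, 4, 1, 2]
  ready (indeg=0): [1]
  pop 1: indeg[0]->2; indeg[2]->3; indeg[3]->0; indeg[4]->1 | ready=[3] | order so far=[1]
  pop 3: indeg[0]->1; indeg[2]->2; indeg[4]->0 | ready=[4] | order so far=[1, 3]
  pop 4: indeg[0]->0; indeg[2]->1 | ready=[0] | order so far=[1, 3, 4]
  pop 0: indeg[2]->0 | ready=[2] | order so far=[1, 3, 4, 0]
  pop 2: no out-edges | ready=[] | order so far=[1, 3, 4, 0, 2]
  Result: [1, 3, 4, 0, 2]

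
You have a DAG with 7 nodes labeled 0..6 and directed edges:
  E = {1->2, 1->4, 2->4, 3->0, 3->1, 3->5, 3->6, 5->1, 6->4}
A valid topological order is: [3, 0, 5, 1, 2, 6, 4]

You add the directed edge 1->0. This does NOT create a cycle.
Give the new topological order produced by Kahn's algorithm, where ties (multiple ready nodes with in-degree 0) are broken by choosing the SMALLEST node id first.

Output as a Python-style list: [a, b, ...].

Answer: [3, 5, 1, 0, 2, 6, 4]

Derivation:
Old toposort: [3, 0, 5, 1, 2, 6, 4]
Added edge: 1->0
Position of 1 (3) > position of 0 (1). Must reorder: 1 must now come before 0.
Run Kahn's algorithm (break ties by smallest node id):
  initial in-degrees: [2, 2, 1, 0, 3, 1, 1]
  ready (indeg=0): [3]
  pop 3: indeg[0]->1; indeg[1]->1; indeg[5]->0; indeg[6]->0 | ready=[5, 6] | order so far=[3]
  pop 5: indeg[1]->0 | ready=[1, 6] | order so far=[3, 5]
  pop 1: indeg[0]->0; indeg[2]->0; indeg[4]->2 | ready=[0, 2, 6] | order so far=[3, 5, 1]
  pop 0: no out-edges | ready=[2, 6] | order so far=[3, 5, 1, 0]
  pop 2: indeg[4]->1 | ready=[6] | order so far=[3, 5, 1, 0, 2]
  pop 6: indeg[4]->0 | ready=[4] | order so far=[3, 5, 1, 0, 2, 6]
  pop 4: no out-edges | ready=[] | order so far=[3, 5, 1, 0, 2, 6, 4]
  Result: [3, 5, 1, 0, 2, 6, 4]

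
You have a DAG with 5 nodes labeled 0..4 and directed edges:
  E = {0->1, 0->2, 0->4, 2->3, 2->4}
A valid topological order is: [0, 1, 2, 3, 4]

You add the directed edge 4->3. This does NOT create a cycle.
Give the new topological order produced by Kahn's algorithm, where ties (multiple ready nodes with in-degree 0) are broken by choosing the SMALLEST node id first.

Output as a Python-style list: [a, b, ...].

Answer: [0, 1, 2, 4, 3]

Derivation:
Old toposort: [0, 1, 2, 3, 4]
Added edge: 4->3
Position of 4 (4) > position of 3 (3). Must reorder: 4 must now come before 3.
Run Kahn's algorithm (break ties by smallest node id):
  initial in-degrees: [0, 1, 1, 2, 2]
  ready (indeg=0): [0]
  pop 0: indeg[1]->0; indeg[2]->0; indeg[4]->1 | ready=[1, 2] | order so far=[0]
  pop 1: no out-edges | ready=[2] | order so far=[0, 1]
  pop 2: indeg[3]->1; indeg[4]->0 | ready=[4] | order so far=[0, 1, 2]
  pop 4: indeg[3]->0 | ready=[3] | order so far=[0, 1, 2, 4]
  pop 3: no out-edges | ready=[] | order so far=[0, 1, 2, 4, 3]
  Result: [0, 1, 2, 4, 3]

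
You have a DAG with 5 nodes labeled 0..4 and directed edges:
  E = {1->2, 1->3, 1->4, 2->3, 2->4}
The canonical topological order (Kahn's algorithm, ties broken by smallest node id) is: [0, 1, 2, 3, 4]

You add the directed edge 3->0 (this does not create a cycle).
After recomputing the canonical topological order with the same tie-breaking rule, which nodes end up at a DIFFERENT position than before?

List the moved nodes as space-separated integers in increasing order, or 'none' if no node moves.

Old toposort: [0, 1, 2, 3, 4]
Added edge 3->0
Recompute Kahn (smallest-id tiebreak):
  initial in-degrees: [1, 0, 1, 2, 2]
  ready (indeg=0): [1]
  pop 1: indeg[2]->0; indeg[3]->1; indeg[4]->1 | ready=[2] | order so far=[1]
  pop 2: indeg[3]->0; indeg[4]->0 | ready=[3, 4] | order so far=[1, 2]
  pop 3: indeg[0]->0 | ready=[0, 4] | order so far=[1, 2, 3]
  pop 0: no out-edges | ready=[4] | order so far=[1, 2, 3, 0]
  pop 4: no out-edges | ready=[] | order so far=[1, 2, 3, 0, 4]
New canonical toposort: [1, 2, 3, 0, 4]
Compare positions:
  Node 0: index 0 -> 3 (moved)
  Node 1: index 1 -> 0 (moved)
  Node 2: index 2 -> 1 (moved)
  Node 3: index 3 -> 2 (moved)
  Node 4: index 4 -> 4 (same)
Nodes that changed position: 0 1 2 3

Answer: 0 1 2 3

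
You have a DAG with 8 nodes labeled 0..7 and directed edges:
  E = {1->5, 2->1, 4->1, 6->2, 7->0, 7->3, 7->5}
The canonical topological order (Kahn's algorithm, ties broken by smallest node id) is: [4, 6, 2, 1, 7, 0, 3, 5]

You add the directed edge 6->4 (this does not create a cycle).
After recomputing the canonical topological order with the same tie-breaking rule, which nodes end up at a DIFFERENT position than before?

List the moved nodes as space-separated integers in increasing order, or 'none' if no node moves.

Answer: 2 4 6

Derivation:
Old toposort: [4, 6, 2, 1, 7, 0, 3, 5]
Added edge 6->4
Recompute Kahn (smallest-id tiebreak):
  initial in-degrees: [1, 2, 1, 1, 1, 2, 0, 0]
  ready (indeg=0): [6, 7]
  pop 6: indeg[2]->0; indeg[4]->0 | ready=[2, 4, 7] | order so far=[6]
  pop 2: indeg[1]->1 | ready=[4, 7] | order so far=[6, 2]
  pop 4: indeg[1]->0 | ready=[1, 7] | order so far=[6, 2, 4]
  pop 1: indeg[5]->1 | ready=[7] | order so far=[6, 2, 4, 1]
  pop 7: indeg[0]->0; indeg[3]->0; indeg[5]->0 | ready=[0, 3, 5] | order so far=[6, 2, 4, 1, 7]
  pop 0: no out-edges | ready=[3, 5] | order so far=[6, 2, 4, 1, 7, 0]
  pop 3: no out-edges | ready=[5] | order so far=[6, 2, 4, 1, 7, 0, 3]
  pop 5: no out-edges | ready=[] | order so far=[6, 2, 4, 1, 7, 0, 3, 5]
New canonical toposort: [6, 2, 4, 1, 7, 0, 3, 5]
Compare positions:
  Node 0: index 5 -> 5 (same)
  Node 1: index 3 -> 3 (same)
  Node 2: index 2 -> 1 (moved)
  Node 3: index 6 -> 6 (same)
  Node 4: index 0 -> 2 (moved)
  Node 5: index 7 -> 7 (same)
  Node 6: index 1 -> 0 (moved)
  Node 7: index 4 -> 4 (same)
Nodes that changed position: 2 4 6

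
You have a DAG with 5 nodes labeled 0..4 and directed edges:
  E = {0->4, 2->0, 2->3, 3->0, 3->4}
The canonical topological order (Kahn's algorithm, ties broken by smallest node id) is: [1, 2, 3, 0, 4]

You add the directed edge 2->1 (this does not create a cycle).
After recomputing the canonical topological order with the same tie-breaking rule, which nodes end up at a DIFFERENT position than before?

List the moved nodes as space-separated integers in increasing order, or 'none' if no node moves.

Answer: 1 2

Derivation:
Old toposort: [1, 2, 3, 0, 4]
Added edge 2->1
Recompute Kahn (smallest-id tiebreak):
  initial in-degrees: [2, 1, 0, 1, 2]
  ready (indeg=0): [2]
  pop 2: indeg[0]->1; indeg[1]->0; indeg[3]->0 | ready=[1, 3] | order so far=[2]
  pop 1: no out-edges | ready=[3] | order so far=[2, 1]
  pop 3: indeg[0]->0; indeg[4]->1 | ready=[0] | order so far=[2, 1, 3]
  pop 0: indeg[4]->0 | ready=[4] | order so far=[2, 1, 3, 0]
  pop 4: no out-edges | ready=[] | order so far=[2, 1, 3, 0, 4]
New canonical toposort: [2, 1, 3, 0, 4]
Compare positions:
  Node 0: index 3 -> 3 (same)
  Node 1: index 0 -> 1 (moved)
  Node 2: index 1 -> 0 (moved)
  Node 3: index 2 -> 2 (same)
  Node 4: index 4 -> 4 (same)
Nodes that changed position: 1 2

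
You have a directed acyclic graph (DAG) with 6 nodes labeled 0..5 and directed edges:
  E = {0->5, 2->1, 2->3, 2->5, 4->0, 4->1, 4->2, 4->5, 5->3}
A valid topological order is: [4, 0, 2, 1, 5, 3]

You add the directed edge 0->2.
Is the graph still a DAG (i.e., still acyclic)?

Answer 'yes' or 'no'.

Answer: yes

Derivation:
Given toposort: [4, 0, 2, 1, 5, 3]
Position of 0: index 1; position of 2: index 2
New edge 0->2: forward
Forward edge: respects the existing order. Still a DAG, same toposort still valid.
Still a DAG? yes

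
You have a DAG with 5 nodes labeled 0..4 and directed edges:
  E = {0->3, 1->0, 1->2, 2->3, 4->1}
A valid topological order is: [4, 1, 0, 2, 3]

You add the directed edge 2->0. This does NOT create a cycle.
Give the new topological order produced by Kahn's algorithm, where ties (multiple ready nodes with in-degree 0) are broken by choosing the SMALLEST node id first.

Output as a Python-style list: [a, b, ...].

Old toposort: [4, 1, 0, 2, 3]
Added edge: 2->0
Position of 2 (3) > position of 0 (2). Must reorder: 2 must now come before 0.
Run Kahn's algorithm (break ties by smallest node id):
  initial in-degrees: [2, 1, 1, 2, 0]
  ready (indeg=0): [4]
  pop 4: indeg[1]->0 | ready=[1] | order so far=[4]
  pop 1: indeg[0]->1; indeg[2]->0 | ready=[2] | order so far=[4, 1]
  pop 2: indeg[0]->0; indeg[3]->1 | ready=[0] | order so far=[4, 1, 2]
  pop 0: indeg[3]->0 | ready=[3] | order so far=[4, 1, 2, 0]
  pop 3: no out-edges | ready=[] | order so far=[4, 1, 2, 0, 3]
  Result: [4, 1, 2, 0, 3]

Answer: [4, 1, 2, 0, 3]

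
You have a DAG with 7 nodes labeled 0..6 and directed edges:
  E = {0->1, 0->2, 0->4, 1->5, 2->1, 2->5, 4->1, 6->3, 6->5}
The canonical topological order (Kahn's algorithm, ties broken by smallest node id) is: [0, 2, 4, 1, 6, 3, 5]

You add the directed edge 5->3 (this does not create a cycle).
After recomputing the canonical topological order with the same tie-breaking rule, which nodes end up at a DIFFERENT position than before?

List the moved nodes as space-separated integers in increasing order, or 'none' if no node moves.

Answer: 3 5

Derivation:
Old toposort: [0, 2, 4, 1, 6, 3, 5]
Added edge 5->3
Recompute Kahn (smallest-id tiebreak):
  initial in-degrees: [0, 3, 1, 2, 1, 3, 0]
  ready (indeg=0): [0, 6]
  pop 0: indeg[1]->2; indeg[2]->0; indeg[4]->0 | ready=[2, 4, 6] | order so far=[0]
  pop 2: indeg[1]->1; indeg[5]->2 | ready=[4, 6] | order so far=[0, 2]
  pop 4: indeg[1]->0 | ready=[1, 6] | order so far=[0, 2, 4]
  pop 1: indeg[5]->1 | ready=[6] | order so far=[0, 2, 4, 1]
  pop 6: indeg[3]->1; indeg[5]->0 | ready=[5] | order so far=[0, 2, 4, 1, 6]
  pop 5: indeg[3]->0 | ready=[3] | order so far=[0, 2, 4, 1, 6, 5]
  pop 3: no out-edges | ready=[] | order so far=[0, 2, 4, 1, 6, 5, 3]
New canonical toposort: [0, 2, 4, 1, 6, 5, 3]
Compare positions:
  Node 0: index 0 -> 0 (same)
  Node 1: index 3 -> 3 (same)
  Node 2: index 1 -> 1 (same)
  Node 3: index 5 -> 6 (moved)
  Node 4: index 2 -> 2 (same)
  Node 5: index 6 -> 5 (moved)
  Node 6: index 4 -> 4 (same)
Nodes that changed position: 3 5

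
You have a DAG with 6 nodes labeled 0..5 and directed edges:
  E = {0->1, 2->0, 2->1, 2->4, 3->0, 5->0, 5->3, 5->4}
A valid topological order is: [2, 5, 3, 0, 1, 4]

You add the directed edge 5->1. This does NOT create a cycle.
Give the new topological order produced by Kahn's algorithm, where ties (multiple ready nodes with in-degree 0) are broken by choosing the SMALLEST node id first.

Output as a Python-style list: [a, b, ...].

Answer: [2, 5, 3, 0, 1, 4]

Derivation:
Old toposort: [2, 5, 3, 0, 1, 4]
Added edge: 5->1
Position of 5 (1) < position of 1 (4). Old order still valid.
Run Kahn's algorithm (break ties by smallest node id):
  initial in-degrees: [3, 3, 0, 1, 2, 0]
  ready (indeg=0): [2, 5]
  pop 2: indeg[0]->2; indeg[1]->2; indeg[4]->1 | ready=[5] | order so far=[2]
  pop 5: indeg[0]->1; indeg[1]->1; indeg[3]->0; indeg[4]->0 | ready=[3, 4] | order so far=[2, 5]
  pop 3: indeg[0]->0 | ready=[0, 4] | order so far=[2, 5, 3]
  pop 0: indeg[1]->0 | ready=[1, 4] | order so far=[2, 5, 3, 0]
  pop 1: no out-edges | ready=[4] | order so far=[2, 5, 3, 0, 1]
  pop 4: no out-edges | ready=[] | order so far=[2, 5, 3, 0, 1, 4]
  Result: [2, 5, 3, 0, 1, 4]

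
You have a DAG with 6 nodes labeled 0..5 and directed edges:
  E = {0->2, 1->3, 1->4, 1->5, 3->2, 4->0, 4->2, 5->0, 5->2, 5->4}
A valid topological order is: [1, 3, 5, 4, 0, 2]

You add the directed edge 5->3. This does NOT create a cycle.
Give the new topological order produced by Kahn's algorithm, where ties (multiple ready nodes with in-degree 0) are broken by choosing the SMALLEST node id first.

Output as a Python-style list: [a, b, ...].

Old toposort: [1, 3, 5, 4, 0, 2]
Added edge: 5->3
Position of 5 (2) > position of 3 (1). Must reorder: 5 must now come before 3.
Run Kahn's algorithm (break ties by smallest node id):
  initial in-degrees: [2, 0, 4, 2, 2, 1]
  ready (indeg=0): [1]
  pop 1: indeg[3]->1; indeg[4]->1; indeg[5]->0 | ready=[5] | order so far=[1]
  pop 5: indeg[0]->1; indeg[2]->3; indeg[3]->0; indeg[4]->0 | ready=[3, 4] | order so far=[1, 5]
  pop 3: indeg[2]->2 | ready=[4] | order so far=[1, 5, 3]
  pop 4: indeg[0]->0; indeg[2]->1 | ready=[0] | order so far=[1, 5, 3, 4]
  pop 0: indeg[2]->0 | ready=[2] | order so far=[1, 5, 3, 4, 0]
  pop 2: no out-edges | ready=[] | order so far=[1, 5, 3, 4, 0, 2]
  Result: [1, 5, 3, 4, 0, 2]

Answer: [1, 5, 3, 4, 0, 2]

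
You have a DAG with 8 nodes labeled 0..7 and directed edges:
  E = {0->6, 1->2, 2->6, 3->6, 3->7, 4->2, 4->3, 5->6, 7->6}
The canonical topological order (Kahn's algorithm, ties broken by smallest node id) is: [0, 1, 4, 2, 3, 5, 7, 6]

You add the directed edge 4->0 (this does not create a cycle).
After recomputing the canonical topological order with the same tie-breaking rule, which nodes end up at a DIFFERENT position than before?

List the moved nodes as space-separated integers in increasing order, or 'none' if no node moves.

Answer: 0 1 4

Derivation:
Old toposort: [0, 1, 4, 2, 3, 5, 7, 6]
Added edge 4->0
Recompute Kahn (smallest-id tiebreak):
  initial in-degrees: [1, 0, 2, 1, 0, 0, 5, 1]
  ready (indeg=0): [1, 4, 5]
  pop 1: indeg[2]->1 | ready=[4, 5] | order so far=[1]
  pop 4: indeg[0]->0; indeg[2]->0; indeg[3]->0 | ready=[0, 2, 3, 5] | order so far=[1, 4]
  pop 0: indeg[6]->4 | ready=[2, 3, 5] | order so far=[1, 4, 0]
  pop 2: indeg[6]->3 | ready=[3, 5] | order so far=[1, 4, 0, 2]
  pop 3: indeg[6]->2; indeg[7]->0 | ready=[5, 7] | order so far=[1, 4, 0, 2, 3]
  pop 5: indeg[6]->1 | ready=[7] | order so far=[1, 4, 0, 2, 3, 5]
  pop 7: indeg[6]->0 | ready=[6] | order so far=[1, 4, 0, 2, 3, 5, 7]
  pop 6: no out-edges | ready=[] | order so far=[1, 4, 0, 2, 3, 5, 7, 6]
New canonical toposort: [1, 4, 0, 2, 3, 5, 7, 6]
Compare positions:
  Node 0: index 0 -> 2 (moved)
  Node 1: index 1 -> 0 (moved)
  Node 2: index 3 -> 3 (same)
  Node 3: index 4 -> 4 (same)
  Node 4: index 2 -> 1 (moved)
  Node 5: index 5 -> 5 (same)
  Node 6: index 7 -> 7 (same)
  Node 7: index 6 -> 6 (same)
Nodes that changed position: 0 1 4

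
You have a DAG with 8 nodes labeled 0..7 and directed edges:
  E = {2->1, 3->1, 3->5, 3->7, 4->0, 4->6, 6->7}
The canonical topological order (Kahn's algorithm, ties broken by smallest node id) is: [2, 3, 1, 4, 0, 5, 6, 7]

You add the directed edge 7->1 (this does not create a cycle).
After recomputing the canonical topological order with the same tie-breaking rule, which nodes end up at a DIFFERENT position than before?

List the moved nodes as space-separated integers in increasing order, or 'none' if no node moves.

Old toposort: [2, 3, 1, 4, 0, 5, 6, 7]
Added edge 7->1
Recompute Kahn (smallest-id tiebreak):
  initial in-degrees: [1, 3, 0, 0, 0, 1, 1, 2]
  ready (indeg=0): [2, 3, 4]
  pop 2: indeg[1]->2 | ready=[3, 4] | order so far=[2]
  pop 3: indeg[1]->1; indeg[5]->0; indeg[7]->1 | ready=[4, 5] | order so far=[2, 3]
  pop 4: indeg[0]->0; indeg[6]->0 | ready=[0, 5, 6] | order so far=[2, 3, 4]
  pop 0: no out-edges | ready=[5, 6] | order so far=[2, 3, 4, 0]
  pop 5: no out-edges | ready=[6] | order so far=[2, 3, 4, 0, 5]
  pop 6: indeg[7]->0 | ready=[7] | order so far=[2, 3, 4, 0, 5, 6]
  pop 7: indeg[1]->0 | ready=[1] | order so far=[2, 3, 4, 0, 5, 6, 7]
  pop 1: no out-edges | ready=[] | order so far=[2, 3, 4, 0, 5, 6, 7, 1]
New canonical toposort: [2, 3, 4, 0, 5, 6, 7, 1]
Compare positions:
  Node 0: index 4 -> 3 (moved)
  Node 1: index 2 -> 7 (moved)
  Node 2: index 0 -> 0 (same)
  Node 3: index 1 -> 1 (same)
  Node 4: index 3 -> 2 (moved)
  Node 5: index 5 -> 4 (moved)
  Node 6: index 6 -> 5 (moved)
  Node 7: index 7 -> 6 (moved)
Nodes that changed position: 0 1 4 5 6 7

Answer: 0 1 4 5 6 7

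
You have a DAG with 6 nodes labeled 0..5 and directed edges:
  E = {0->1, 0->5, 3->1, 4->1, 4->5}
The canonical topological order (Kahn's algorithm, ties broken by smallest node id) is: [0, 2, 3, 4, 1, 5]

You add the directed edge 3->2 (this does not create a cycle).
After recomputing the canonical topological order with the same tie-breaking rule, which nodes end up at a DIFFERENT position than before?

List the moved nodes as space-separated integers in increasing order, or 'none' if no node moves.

Old toposort: [0, 2, 3, 4, 1, 5]
Added edge 3->2
Recompute Kahn (smallest-id tiebreak):
  initial in-degrees: [0, 3, 1, 0, 0, 2]
  ready (indeg=0): [0, 3, 4]
  pop 0: indeg[1]->2; indeg[5]->1 | ready=[3, 4] | order so far=[0]
  pop 3: indeg[1]->1; indeg[2]->0 | ready=[2, 4] | order so far=[0, 3]
  pop 2: no out-edges | ready=[4] | order so far=[0, 3, 2]
  pop 4: indeg[1]->0; indeg[5]->0 | ready=[1, 5] | order so far=[0, 3, 2, 4]
  pop 1: no out-edges | ready=[5] | order so far=[0, 3, 2, 4, 1]
  pop 5: no out-edges | ready=[] | order so far=[0, 3, 2, 4, 1, 5]
New canonical toposort: [0, 3, 2, 4, 1, 5]
Compare positions:
  Node 0: index 0 -> 0 (same)
  Node 1: index 4 -> 4 (same)
  Node 2: index 1 -> 2 (moved)
  Node 3: index 2 -> 1 (moved)
  Node 4: index 3 -> 3 (same)
  Node 5: index 5 -> 5 (same)
Nodes that changed position: 2 3

Answer: 2 3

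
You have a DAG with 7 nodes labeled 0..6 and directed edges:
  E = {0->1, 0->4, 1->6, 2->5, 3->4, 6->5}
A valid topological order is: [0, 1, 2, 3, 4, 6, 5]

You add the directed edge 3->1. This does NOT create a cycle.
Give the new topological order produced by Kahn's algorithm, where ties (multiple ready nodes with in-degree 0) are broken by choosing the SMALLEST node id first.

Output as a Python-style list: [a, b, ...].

Answer: [0, 2, 3, 1, 4, 6, 5]

Derivation:
Old toposort: [0, 1, 2, 3, 4, 6, 5]
Added edge: 3->1
Position of 3 (3) > position of 1 (1). Must reorder: 3 must now come before 1.
Run Kahn's algorithm (break ties by smallest node id):
  initial in-degrees: [0, 2, 0, 0, 2, 2, 1]
  ready (indeg=0): [0, 2, 3]
  pop 0: indeg[1]->1; indeg[4]->1 | ready=[2, 3] | order so far=[0]
  pop 2: indeg[5]->1 | ready=[3] | order so far=[0, 2]
  pop 3: indeg[1]->0; indeg[4]->0 | ready=[1, 4] | order so far=[0, 2, 3]
  pop 1: indeg[6]->0 | ready=[4, 6] | order so far=[0, 2, 3, 1]
  pop 4: no out-edges | ready=[6] | order so far=[0, 2, 3, 1, 4]
  pop 6: indeg[5]->0 | ready=[5] | order so far=[0, 2, 3, 1, 4, 6]
  pop 5: no out-edges | ready=[] | order so far=[0, 2, 3, 1, 4, 6, 5]
  Result: [0, 2, 3, 1, 4, 6, 5]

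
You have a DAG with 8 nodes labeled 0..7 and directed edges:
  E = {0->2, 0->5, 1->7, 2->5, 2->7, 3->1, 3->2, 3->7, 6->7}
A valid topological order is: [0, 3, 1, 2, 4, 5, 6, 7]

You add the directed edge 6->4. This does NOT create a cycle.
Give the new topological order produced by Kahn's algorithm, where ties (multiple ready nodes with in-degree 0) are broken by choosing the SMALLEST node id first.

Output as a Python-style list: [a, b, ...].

Old toposort: [0, 3, 1, 2, 4, 5, 6, 7]
Added edge: 6->4
Position of 6 (6) > position of 4 (4). Must reorder: 6 must now come before 4.
Run Kahn's algorithm (break ties by smallest node id):
  initial in-degrees: [0, 1, 2, 0, 1, 2, 0, 4]
  ready (indeg=0): [0, 3, 6]
  pop 0: indeg[2]->1; indeg[5]->1 | ready=[3, 6] | order so far=[0]
  pop 3: indeg[1]->0; indeg[2]->0; indeg[7]->3 | ready=[1, 2, 6] | order so far=[0, 3]
  pop 1: indeg[7]->2 | ready=[2, 6] | order so far=[0, 3, 1]
  pop 2: indeg[5]->0; indeg[7]->1 | ready=[5, 6] | order so far=[0, 3, 1, 2]
  pop 5: no out-edges | ready=[6] | order so far=[0, 3, 1, 2, 5]
  pop 6: indeg[4]->0; indeg[7]->0 | ready=[4, 7] | order so far=[0, 3, 1, 2, 5, 6]
  pop 4: no out-edges | ready=[7] | order so far=[0, 3, 1, 2, 5, 6, 4]
  pop 7: no out-edges | ready=[] | order so far=[0, 3, 1, 2, 5, 6, 4, 7]
  Result: [0, 3, 1, 2, 5, 6, 4, 7]

Answer: [0, 3, 1, 2, 5, 6, 4, 7]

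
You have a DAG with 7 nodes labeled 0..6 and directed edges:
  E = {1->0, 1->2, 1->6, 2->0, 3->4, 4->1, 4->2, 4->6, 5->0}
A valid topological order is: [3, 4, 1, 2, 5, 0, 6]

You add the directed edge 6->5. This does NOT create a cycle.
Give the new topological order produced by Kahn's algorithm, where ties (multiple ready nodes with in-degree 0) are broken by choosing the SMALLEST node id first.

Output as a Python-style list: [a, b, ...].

Answer: [3, 4, 1, 2, 6, 5, 0]

Derivation:
Old toposort: [3, 4, 1, 2, 5, 0, 6]
Added edge: 6->5
Position of 6 (6) > position of 5 (4). Must reorder: 6 must now come before 5.
Run Kahn's algorithm (break ties by smallest node id):
  initial in-degrees: [3, 1, 2, 0, 1, 1, 2]
  ready (indeg=0): [3]
  pop 3: indeg[4]->0 | ready=[4] | order so far=[3]
  pop 4: indeg[1]->0; indeg[2]->1; indeg[6]->1 | ready=[1] | order so far=[3, 4]
  pop 1: indeg[0]->2; indeg[2]->0; indeg[6]->0 | ready=[2, 6] | order so far=[3, 4, 1]
  pop 2: indeg[0]->1 | ready=[6] | order so far=[3, 4, 1, 2]
  pop 6: indeg[5]->0 | ready=[5] | order so far=[3, 4, 1, 2, 6]
  pop 5: indeg[0]->0 | ready=[0] | order so far=[3, 4, 1, 2, 6, 5]
  pop 0: no out-edges | ready=[] | order so far=[3, 4, 1, 2, 6, 5, 0]
  Result: [3, 4, 1, 2, 6, 5, 0]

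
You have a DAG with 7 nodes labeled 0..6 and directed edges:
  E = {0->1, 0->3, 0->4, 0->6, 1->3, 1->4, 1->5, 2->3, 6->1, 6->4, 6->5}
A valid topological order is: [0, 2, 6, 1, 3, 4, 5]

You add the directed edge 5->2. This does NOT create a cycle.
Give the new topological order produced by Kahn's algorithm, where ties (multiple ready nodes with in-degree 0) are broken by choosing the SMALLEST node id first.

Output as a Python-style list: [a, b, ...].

Answer: [0, 6, 1, 4, 5, 2, 3]

Derivation:
Old toposort: [0, 2, 6, 1, 3, 4, 5]
Added edge: 5->2
Position of 5 (6) > position of 2 (1). Must reorder: 5 must now come before 2.
Run Kahn's algorithm (break ties by smallest node id):
  initial in-degrees: [0, 2, 1, 3, 3, 2, 1]
  ready (indeg=0): [0]
  pop 0: indeg[1]->1; indeg[3]->2; indeg[4]->2; indeg[6]->0 | ready=[6] | order so far=[0]
  pop 6: indeg[1]->0; indeg[4]->1; indeg[5]->1 | ready=[1] | order so far=[0, 6]
  pop 1: indeg[3]->1; indeg[4]->0; indeg[5]->0 | ready=[4, 5] | order so far=[0, 6, 1]
  pop 4: no out-edges | ready=[5] | order so far=[0, 6, 1, 4]
  pop 5: indeg[2]->0 | ready=[2] | order so far=[0, 6, 1, 4, 5]
  pop 2: indeg[3]->0 | ready=[3] | order so far=[0, 6, 1, 4, 5, 2]
  pop 3: no out-edges | ready=[] | order so far=[0, 6, 1, 4, 5, 2, 3]
  Result: [0, 6, 1, 4, 5, 2, 3]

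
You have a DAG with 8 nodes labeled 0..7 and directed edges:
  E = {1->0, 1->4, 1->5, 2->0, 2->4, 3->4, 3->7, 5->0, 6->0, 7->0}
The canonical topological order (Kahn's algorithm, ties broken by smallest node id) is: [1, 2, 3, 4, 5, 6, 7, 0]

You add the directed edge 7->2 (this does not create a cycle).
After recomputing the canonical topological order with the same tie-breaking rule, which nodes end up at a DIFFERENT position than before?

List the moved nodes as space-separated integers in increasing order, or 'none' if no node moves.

Old toposort: [1, 2, 3, 4, 5, 6, 7, 0]
Added edge 7->2
Recompute Kahn (smallest-id tiebreak):
  initial in-degrees: [5, 0, 1, 0, 3, 1, 0, 1]
  ready (indeg=0): [1, 3, 6]
  pop 1: indeg[0]->4; indeg[4]->2; indeg[5]->0 | ready=[3, 5, 6] | order so far=[1]
  pop 3: indeg[4]->1; indeg[7]->0 | ready=[5, 6, 7] | order so far=[1, 3]
  pop 5: indeg[0]->3 | ready=[6, 7] | order so far=[1, 3, 5]
  pop 6: indeg[0]->2 | ready=[7] | order so far=[1, 3, 5, 6]
  pop 7: indeg[0]->1; indeg[2]->0 | ready=[2] | order so far=[1, 3, 5, 6, 7]
  pop 2: indeg[0]->0; indeg[4]->0 | ready=[0, 4] | order so far=[1, 3, 5, 6, 7, 2]
  pop 0: no out-edges | ready=[4] | order so far=[1, 3, 5, 6, 7, 2, 0]
  pop 4: no out-edges | ready=[] | order so far=[1, 3, 5, 6, 7, 2, 0, 4]
New canonical toposort: [1, 3, 5, 6, 7, 2, 0, 4]
Compare positions:
  Node 0: index 7 -> 6 (moved)
  Node 1: index 0 -> 0 (same)
  Node 2: index 1 -> 5 (moved)
  Node 3: index 2 -> 1 (moved)
  Node 4: index 3 -> 7 (moved)
  Node 5: index 4 -> 2 (moved)
  Node 6: index 5 -> 3 (moved)
  Node 7: index 6 -> 4 (moved)
Nodes that changed position: 0 2 3 4 5 6 7

Answer: 0 2 3 4 5 6 7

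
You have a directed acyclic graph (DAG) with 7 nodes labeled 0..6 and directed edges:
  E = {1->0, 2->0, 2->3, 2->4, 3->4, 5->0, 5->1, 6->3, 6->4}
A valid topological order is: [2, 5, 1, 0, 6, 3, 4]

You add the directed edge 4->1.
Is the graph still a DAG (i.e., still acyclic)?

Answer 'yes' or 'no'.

Answer: yes

Derivation:
Given toposort: [2, 5, 1, 0, 6, 3, 4]
Position of 4: index 6; position of 1: index 2
New edge 4->1: backward (u after v in old order)
Backward edge: old toposort is now invalid. Check if this creates a cycle.
Does 1 already reach 4? Reachable from 1: [0, 1]. NO -> still a DAG (reorder needed).
Still a DAG? yes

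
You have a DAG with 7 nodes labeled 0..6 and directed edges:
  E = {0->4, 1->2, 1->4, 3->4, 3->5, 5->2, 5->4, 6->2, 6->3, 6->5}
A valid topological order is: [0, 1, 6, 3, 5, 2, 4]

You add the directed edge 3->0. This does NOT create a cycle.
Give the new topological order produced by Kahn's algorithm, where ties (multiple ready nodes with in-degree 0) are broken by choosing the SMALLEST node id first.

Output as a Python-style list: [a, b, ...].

Old toposort: [0, 1, 6, 3, 5, 2, 4]
Added edge: 3->0
Position of 3 (3) > position of 0 (0). Must reorder: 3 must now come before 0.
Run Kahn's algorithm (break ties by smallest node id):
  initial in-degrees: [1, 0, 3, 1, 4, 2, 0]
  ready (indeg=0): [1, 6]
  pop 1: indeg[2]->2; indeg[4]->3 | ready=[6] | order so far=[1]
  pop 6: indeg[2]->1; indeg[3]->0; indeg[5]->1 | ready=[3] | order so far=[1, 6]
  pop 3: indeg[0]->0; indeg[4]->2; indeg[5]->0 | ready=[0, 5] | order so far=[1, 6, 3]
  pop 0: indeg[4]->1 | ready=[5] | order so far=[1, 6, 3, 0]
  pop 5: indeg[2]->0; indeg[4]->0 | ready=[2, 4] | order so far=[1, 6, 3, 0, 5]
  pop 2: no out-edges | ready=[4] | order so far=[1, 6, 3, 0, 5, 2]
  pop 4: no out-edges | ready=[] | order so far=[1, 6, 3, 0, 5, 2, 4]
  Result: [1, 6, 3, 0, 5, 2, 4]

Answer: [1, 6, 3, 0, 5, 2, 4]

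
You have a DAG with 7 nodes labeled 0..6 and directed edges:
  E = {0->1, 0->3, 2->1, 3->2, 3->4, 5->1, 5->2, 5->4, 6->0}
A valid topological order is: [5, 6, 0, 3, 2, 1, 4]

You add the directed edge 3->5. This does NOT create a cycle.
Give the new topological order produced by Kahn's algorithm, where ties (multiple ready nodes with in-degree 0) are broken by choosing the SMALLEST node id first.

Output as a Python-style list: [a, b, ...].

Old toposort: [5, 6, 0, 3, 2, 1, 4]
Added edge: 3->5
Position of 3 (3) > position of 5 (0). Must reorder: 3 must now come before 5.
Run Kahn's algorithm (break ties by smallest node id):
  initial in-degrees: [1, 3, 2, 1, 2, 1, 0]
  ready (indeg=0): [6]
  pop 6: indeg[0]->0 | ready=[0] | order so far=[6]
  pop 0: indeg[1]->2; indeg[3]->0 | ready=[3] | order so far=[6, 0]
  pop 3: indeg[2]->1; indeg[4]->1; indeg[5]->0 | ready=[5] | order so far=[6, 0, 3]
  pop 5: indeg[1]->1; indeg[2]->0; indeg[4]->0 | ready=[2, 4] | order so far=[6, 0, 3, 5]
  pop 2: indeg[1]->0 | ready=[1, 4] | order so far=[6, 0, 3, 5, 2]
  pop 1: no out-edges | ready=[4] | order so far=[6, 0, 3, 5, 2, 1]
  pop 4: no out-edges | ready=[] | order so far=[6, 0, 3, 5, 2, 1, 4]
  Result: [6, 0, 3, 5, 2, 1, 4]

Answer: [6, 0, 3, 5, 2, 1, 4]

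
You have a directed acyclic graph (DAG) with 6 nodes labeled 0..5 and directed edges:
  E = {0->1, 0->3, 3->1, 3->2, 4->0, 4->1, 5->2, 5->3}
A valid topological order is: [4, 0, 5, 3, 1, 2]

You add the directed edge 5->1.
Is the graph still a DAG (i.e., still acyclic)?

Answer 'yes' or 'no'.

Given toposort: [4, 0, 5, 3, 1, 2]
Position of 5: index 2; position of 1: index 4
New edge 5->1: forward
Forward edge: respects the existing order. Still a DAG, same toposort still valid.
Still a DAG? yes

Answer: yes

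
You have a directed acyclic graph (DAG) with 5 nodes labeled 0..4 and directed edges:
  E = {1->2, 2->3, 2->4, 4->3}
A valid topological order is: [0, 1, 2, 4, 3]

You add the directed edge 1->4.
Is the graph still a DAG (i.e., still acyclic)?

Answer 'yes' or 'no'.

Given toposort: [0, 1, 2, 4, 3]
Position of 1: index 1; position of 4: index 3
New edge 1->4: forward
Forward edge: respects the existing order. Still a DAG, same toposort still valid.
Still a DAG? yes

Answer: yes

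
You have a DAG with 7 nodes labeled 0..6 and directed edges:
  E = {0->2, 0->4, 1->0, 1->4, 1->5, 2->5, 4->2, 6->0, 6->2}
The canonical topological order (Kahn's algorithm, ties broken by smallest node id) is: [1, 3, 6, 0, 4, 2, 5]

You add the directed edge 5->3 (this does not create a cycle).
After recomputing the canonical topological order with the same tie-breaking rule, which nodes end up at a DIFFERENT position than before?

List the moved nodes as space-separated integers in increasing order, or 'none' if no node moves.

Old toposort: [1, 3, 6, 0, 4, 2, 5]
Added edge 5->3
Recompute Kahn (smallest-id tiebreak):
  initial in-degrees: [2, 0, 3, 1, 2, 2, 0]
  ready (indeg=0): [1, 6]
  pop 1: indeg[0]->1; indeg[4]->1; indeg[5]->1 | ready=[6] | order so far=[1]
  pop 6: indeg[0]->0; indeg[2]->2 | ready=[0] | order so far=[1, 6]
  pop 0: indeg[2]->1; indeg[4]->0 | ready=[4] | order so far=[1, 6, 0]
  pop 4: indeg[2]->0 | ready=[2] | order so far=[1, 6, 0, 4]
  pop 2: indeg[5]->0 | ready=[5] | order so far=[1, 6, 0, 4, 2]
  pop 5: indeg[3]->0 | ready=[3] | order so far=[1, 6, 0, 4, 2, 5]
  pop 3: no out-edges | ready=[] | order so far=[1, 6, 0, 4, 2, 5, 3]
New canonical toposort: [1, 6, 0, 4, 2, 5, 3]
Compare positions:
  Node 0: index 3 -> 2 (moved)
  Node 1: index 0 -> 0 (same)
  Node 2: index 5 -> 4 (moved)
  Node 3: index 1 -> 6 (moved)
  Node 4: index 4 -> 3 (moved)
  Node 5: index 6 -> 5 (moved)
  Node 6: index 2 -> 1 (moved)
Nodes that changed position: 0 2 3 4 5 6

Answer: 0 2 3 4 5 6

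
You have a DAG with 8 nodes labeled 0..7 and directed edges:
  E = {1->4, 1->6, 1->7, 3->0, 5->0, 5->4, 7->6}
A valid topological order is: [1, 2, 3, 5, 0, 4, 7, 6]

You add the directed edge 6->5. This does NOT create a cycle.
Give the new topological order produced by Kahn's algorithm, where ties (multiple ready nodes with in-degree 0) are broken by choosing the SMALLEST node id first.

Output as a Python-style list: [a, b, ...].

Answer: [1, 2, 3, 7, 6, 5, 0, 4]

Derivation:
Old toposort: [1, 2, 3, 5, 0, 4, 7, 6]
Added edge: 6->5
Position of 6 (7) > position of 5 (3). Must reorder: 6 must now come before 5.
Run Kahn's algorithm (break ties by smallest node id):
  initial in-degrees: [2, 0, 0, 0, 2, 1, 2, 1]
  ready (indeg=0): [1, 2, 3]
  pop 1: indeg[4]->1; indeg[6]->1; indeg[7]->0 | ready=[2, 3, 7] | order so far=[1]
  pop 2: no out-edges | ready=[3, 7] | order so far=[1, 2]
  pop 3: indeg[0]->1 | ready=[7] | order so far=[1, 2, 3]
  pop 7: indeg[6]->0 | ready=[6] | order so far=[1, 2, 3, 7]
  pop 6: indeg[5]->0 | ready=[5] | order so far=[1, 2, 3, 7, 6]
  pop 5: indeg[0]->0; indeg[4]->0 | ready=[0, 4] | order so far=[1, 2, 3, 7, 6, 5]
  pop 0: no out-edges | ready=[4] | order so far=[1, 2, 3, 7, 6, 5, 0]
  pop 4: no out-edges | ready=[] | order so far=[1, 2, 3, 7, 6, 5, 0, 4]
  Result: [1, 2, 3, 7, 6, 5, 0, 4]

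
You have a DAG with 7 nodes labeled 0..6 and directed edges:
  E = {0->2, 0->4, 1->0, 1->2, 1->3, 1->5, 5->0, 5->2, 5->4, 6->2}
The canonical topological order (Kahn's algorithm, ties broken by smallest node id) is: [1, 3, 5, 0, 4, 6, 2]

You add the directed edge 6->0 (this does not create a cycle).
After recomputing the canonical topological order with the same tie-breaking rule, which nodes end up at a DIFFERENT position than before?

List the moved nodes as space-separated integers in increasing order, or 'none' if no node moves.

Old toposort: [1, 3, 5, 0, 4, 6, 2]
Added edge 6->0
Recompute Kahn (smallest-id tiebreak):
  initial in-degrees: [3, 0, 4, 1, 2, 1, 0]
  ready (indeg=0): [1, 6]
  pop 1: indeg[0]->2; indeg[2]->3; indeg[3]->0; indeg[5]->0 | ready=[3, 5, 6] | order so far=[1]
  pop 3: no out-edges | ready=[5, 6] | order so far=[1, 3]
  pop 5: indeg[0]->1; indeg[2]->2; indeg[4]->1 | ready=[6] | order so far=[1, 3, 5]
  pop 6: indeg[0]->0; indeg[2]->1 | ready=[0] | order so far=[1, 3, 5, 6]
  pop 0: indeg[2]->0; indeg[4]->0 | ready=[2, 4] | order so far=[1, 3, 5, 6, 0]
  pop 2: no out-edges | ready=[4] | order so far=[1, 3, 5, 6, 0, 2]
  pop 4: no out-edges | ready=[] | order so far=[1, 3, 5, 6, 0, 2, 4]
New canonical toposort: [1, 3, 5, 6, 0, 2, 4]
Compare positions:
  Node 0: index 3 -> 4 (moved)
  Node 1: index 0 -> 0 (same)
  Node 2: index 6 -> 5 (moved)
  Node 3: index 1 -> 1 (same)
  Node 4: index 4 -> 6 (moved)
  Node 5: index 2 -> 2 (same)
  Node 6: index 5 -> 3 (moved)
Nodes that changed position: 0 2 4 6

Answer: 0 2 4 6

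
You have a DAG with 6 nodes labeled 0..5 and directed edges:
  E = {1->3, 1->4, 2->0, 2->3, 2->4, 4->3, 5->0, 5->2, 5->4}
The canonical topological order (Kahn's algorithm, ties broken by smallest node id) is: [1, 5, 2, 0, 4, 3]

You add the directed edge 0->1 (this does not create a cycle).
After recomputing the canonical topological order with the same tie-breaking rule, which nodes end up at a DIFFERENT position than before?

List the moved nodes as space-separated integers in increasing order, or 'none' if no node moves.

Old toposort: [1, 5, 2, 0, 4, 3]
Added edge 0->1
Recompute Kahn (smallest-id tiebreak):
  initial in-degrees: [2, 1, 1, 3, 3, 0]
  ready (indeg=0): [5]
  pop 5: indeg[0]->1; indeg[2]->0; indeg[4]->2 | ready=[2] | order so far=[5]
  pop 2: indeg[0]->0; indeg[3]->2; indeg[4]->1 | ready=[0] | order so far=[5, 2]
  pop 0: indeg[1]->0 | ready=[1] | order so far=[5, 2, 0]
  pop 1: indeg[3]->1; indeg[4]->0 | ready=[4] | order so far=[5, 2, 0, 1]
  pop 4: indeg[3]->0 | ready=[3] | order so far=[5, 2, 0, 1, 4]
  pop 3: no out-edges | ready=[] | order so far=[5, 2, 0, 1, 4, 3]
New canonical toposort: [5, 2, 0, 1, 4, 3]
Compare positions:
  Node 0: index 3 -> 2 (moved)
  Node 1: index 0 -> 3 (moved)
  Node 2: index 2 -> 1 (moved)
  Node 3: index 5 -> 5 (same)
  Node 4: index 4 -> 4 (same)
  Node 5: index 1 -> 0 (moved)
Nodes that changed position: 0 1 2 5

Answer: 0 1 2 5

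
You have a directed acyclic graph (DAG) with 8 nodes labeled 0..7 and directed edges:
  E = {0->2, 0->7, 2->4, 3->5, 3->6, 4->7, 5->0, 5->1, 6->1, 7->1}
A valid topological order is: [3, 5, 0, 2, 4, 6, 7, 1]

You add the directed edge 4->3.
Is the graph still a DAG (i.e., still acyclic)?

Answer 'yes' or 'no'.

Given toposort: [3, 5, 0, 2, 4, 6, 7, 1]
Position of 4: index 4; position of 3: index 0
New edge 4->3: backward (u after v in old order)
Backward edge: old toposort is now invalid. Check if this creates a cycle.
Does 3 already reach 4? Reachable from 3: [0, 1, 2, 3, 4, 5, 6, 7]. YES -> cycle!
Still a DAG? no

Answer: no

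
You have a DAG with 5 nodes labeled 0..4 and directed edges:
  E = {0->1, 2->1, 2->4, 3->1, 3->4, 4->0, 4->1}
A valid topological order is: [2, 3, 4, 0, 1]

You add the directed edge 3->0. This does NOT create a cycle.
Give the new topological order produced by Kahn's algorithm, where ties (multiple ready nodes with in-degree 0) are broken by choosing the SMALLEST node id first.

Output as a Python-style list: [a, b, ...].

Answer: [2, 3, 4, 0, 1]

Derivation:
Old toposort: [2, 3, 4, 0, 1]
Added edge: 3->0
Position of 3 (1) < position of 0 (3). Old order still valid.
Run Kahn's algorithm (break ties by smallest node id):
  initial in-degrees: [2, 4, 0, 0, 2]
  ready (indeg=0): [2, 3]
  pop 2: indeg[1]->3; indeg[4]->1 | ready=[3] | order so far=[2]
  pop 3: indeg[0]->1; indeg[1]->2; indeg[4]->0 | ready=[4] | order so far=[2, 3]
  pop 4: indeg[0]->0; indeg[1]->1 | ready=[0] | order so far=[2, 3, 4]
  pop 0: indeg[1]->0 | ready=[1] | order so far=[2, 3, 4, 0]
  pop 1: no out-edges | ready=[] | order so far=[2, 3, 4, 0, 1]
  Result: [2, 3, 4, 0, 1]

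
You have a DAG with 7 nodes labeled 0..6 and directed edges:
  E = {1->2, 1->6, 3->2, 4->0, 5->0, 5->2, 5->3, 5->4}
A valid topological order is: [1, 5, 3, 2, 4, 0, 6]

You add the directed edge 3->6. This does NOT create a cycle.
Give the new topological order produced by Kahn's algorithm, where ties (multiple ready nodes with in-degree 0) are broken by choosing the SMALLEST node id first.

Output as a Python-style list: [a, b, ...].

Old toposort: [1, 5, 3, 2, 4, 0, 6]
Added edge: 3->6
Position of 3 (2) < position of 6 (6). Old order still valid.
Run Kahn's algorithm (break ties by smallest node id):
  initial in-degrees: [2, 0, 3, 1, 1, 0, 2]
  ready (indeg=0): [1, 5]
  pop 1: indeg[2]->2; indeg[6]->1 | ready=[5] | order so far=[1]
  pop 5: indeg[0]->1; indeg[2]->1; indeg[3]->0; indeg[4]->0 | ready=[3, 4] | order so far=[1, 5]
  pop 3: indeg[2]->0; indeg[6]->0 | ready=[2, 4, 6] | order so far=[1, 5, 3]
  pop 2: no out-edges | ready=[4, 6] | order so far=[1, 5, 3, 2]
  pop 4: indeg[0]->0 | ready=[0, 6] | order so far=[1, 5, 3, 2, 4]
  pop 0: no out-edges | ready=[6] | order so far=[1, 5, 3, 2, 4, 0]
  pop 6: no out-edges | ready=[] | order so far=[1, 5, 3, 2, 4, 0, 6]
  Result: [1, 5, 3, 2, 4, 0, 6]

Answer: [1, 5, 3, 2, 4, 0, 6]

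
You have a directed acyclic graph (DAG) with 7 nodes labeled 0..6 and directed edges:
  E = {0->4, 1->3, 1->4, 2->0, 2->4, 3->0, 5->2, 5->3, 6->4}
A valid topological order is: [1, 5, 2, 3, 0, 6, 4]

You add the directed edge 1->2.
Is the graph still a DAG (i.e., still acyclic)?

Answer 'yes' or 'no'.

Given toposort: [1, 5, 2, 3, 0, 6, 4]
Position of 1: index 0; position of 2: index 2
New edge 1->2: forward
Forward edge: respects the existing order. Still a DAG, same toposort still valid.
Still a DAG? yes

Answer: yes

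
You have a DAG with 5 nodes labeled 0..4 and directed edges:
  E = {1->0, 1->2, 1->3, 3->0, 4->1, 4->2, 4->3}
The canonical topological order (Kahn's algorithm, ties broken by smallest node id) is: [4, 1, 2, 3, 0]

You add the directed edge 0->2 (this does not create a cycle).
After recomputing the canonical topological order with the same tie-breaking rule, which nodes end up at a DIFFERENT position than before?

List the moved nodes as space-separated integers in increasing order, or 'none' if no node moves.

Old toposort: [4, 1, 2, 3, 0]
Added edge 0->2
Recompute Kahn (smallest-id tiebreak):
  initial in-degrees: [2, 1, 3, 2, 0]
  ready (indeg=0): [4]
  pop 4: indeg[1]->0; indeg[2]->2; indeg[3]->1 | ready=[1] | order so far=[4]
  pop 1: indeg[0]->1; indeg[2]->1; indeg[3]->0 | ready=[3] | order so far=[4, 1]
  pop 3: indeg[0]->0 | ready=[0] | order so far=[4, 1, 3]
  pop 0: indeg[2]->0 | ready=[2] | order so far=[4, 1, 3, 0]
  pop 2: no out-edges | ready=[] | order so far=[4, 1, 3, 0, 2]
New canonical toposort: [4, 1, 3, 0, 2]
Compare positions:
  Node 0: index 4 -> 3 (moved)
  Node 1: index 1 -> 1 (same)
  Node 2: index 2 -> 4 (moved)
  Node 3: index 3 -> 2 (moved)
  Node 4: index 0 -> 0 (same)
Nodes that changed position: 0 2 3

Answer: 0 2 3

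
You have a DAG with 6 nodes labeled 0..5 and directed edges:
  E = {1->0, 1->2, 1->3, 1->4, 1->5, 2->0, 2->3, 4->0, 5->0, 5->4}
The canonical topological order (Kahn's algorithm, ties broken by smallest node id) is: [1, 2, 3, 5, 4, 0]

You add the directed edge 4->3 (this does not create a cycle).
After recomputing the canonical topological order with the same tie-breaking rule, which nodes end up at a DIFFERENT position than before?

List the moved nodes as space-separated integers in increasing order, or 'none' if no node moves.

Answer: 0 3 4 5

Derivation:
Old toposort: [1, 2, 3, 5, 4, 0]
Added edge 4->3
Recompute Kahn (smallest-id tiebreak):
  initial in-degrees: [4, 0, 1, 3, 2, 1]
  ready (indeg=0): [1]
  pop 1: indeg[0]->3; indeg[2]->0; indeg[3]->2; indeg[4]->1; indeg[5]->0 | ready=[2, 5] | order so far=[1]
  pop 2: indeg[0]->2; indeg[3]->1 | ready=[5] | order so far=[1, 2]
  pop 5: indeg[0]->1; indeg[4]->0 | ready=[4] | order so far=[1, 2, 5]
  pop 4: indeg[0]->0; indeg[3]->0 | ready=[0, 3] | order so far=[1, 2, 5, 4]
  pop 0: no out-edges | ready=[3] | order so far=[1, 2, 5, 4, 0]
  pop 3: no out-edges | ready=[] | order so far=[1, 2, 5, 4, 0, 3]
New canonical toposort: [1, 2, 5, 4, 0, 3]
Compare positions:
  Node 0: index 5 -> 4 (moved)
  Node 1: index 0 -> 0 (same)
  Node 2: index 1 -> 1 (same)
  Node 3: index 2 -> 5 (moved)
  Node 4: index 4 -> 3 (moved)
  Node 5: index 3 -> 2 (moved)
Nodes that changed position: 0 3 4 5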